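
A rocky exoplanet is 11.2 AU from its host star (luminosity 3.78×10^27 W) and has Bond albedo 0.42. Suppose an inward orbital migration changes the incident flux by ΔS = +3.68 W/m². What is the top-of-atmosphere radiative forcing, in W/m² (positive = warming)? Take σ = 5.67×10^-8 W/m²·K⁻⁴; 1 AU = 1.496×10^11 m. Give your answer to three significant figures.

Orbital distance: d = 11.2 AU = 1.676×10^12 m.
Flux at the orbit: S = L/(4πd²) = 3.78×10^27/(4π·(1.68×10^12)²) = 107.1 W/m².
ΔF = Δ[S(1−α)]/4 = (1−0.42)·+3.68/4 = 0.5336 W/m².

0.534 W/m²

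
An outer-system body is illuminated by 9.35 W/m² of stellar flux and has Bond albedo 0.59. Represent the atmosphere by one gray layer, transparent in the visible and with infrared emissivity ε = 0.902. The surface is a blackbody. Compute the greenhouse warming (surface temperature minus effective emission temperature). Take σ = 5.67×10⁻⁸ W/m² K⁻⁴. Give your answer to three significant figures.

10.4 K

The planet radiates to space at T_e = [S(1−α)/(4σ)]^(1/4) = 64.12 K.
Surface balance with a leaky layer gives σT_s⁴ = σT_e⁴·2/(2−ε), so T_s = T_e·[2/(2−0.902)]^(1/4) = 74.49 K.
The atmosphere warms the surface by 10.37 K.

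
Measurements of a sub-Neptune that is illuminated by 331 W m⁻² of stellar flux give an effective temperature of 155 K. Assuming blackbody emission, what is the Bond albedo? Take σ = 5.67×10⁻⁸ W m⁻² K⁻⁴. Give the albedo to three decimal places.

Energy balance: S(1−α)/4 = σT⁴, so 1−α = 4σT⁴/S.
4σT⁴ = 4·5.67×10⁻⁸·(155)⁴ = 130.9 W m⁻².
1−α = 130.9/331.0 = 0.3955, so α = 0.6045.

0.605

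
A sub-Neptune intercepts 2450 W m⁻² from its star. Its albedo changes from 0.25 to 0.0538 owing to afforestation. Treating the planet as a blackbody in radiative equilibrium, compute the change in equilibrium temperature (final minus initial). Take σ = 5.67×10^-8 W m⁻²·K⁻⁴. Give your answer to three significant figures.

17.9 K

Initial: T₁ = [S(1−0.25)/(4σ)]^(1/4) = 300.0 K.
With α = 0.0538, T₂ = 318.0 K.
ΔT = T₂ − T₁ = 17.95 K.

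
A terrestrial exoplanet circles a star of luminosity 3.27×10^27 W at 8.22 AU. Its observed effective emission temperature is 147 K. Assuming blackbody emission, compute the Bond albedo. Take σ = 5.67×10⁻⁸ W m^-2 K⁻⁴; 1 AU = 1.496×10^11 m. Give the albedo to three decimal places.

d = 8.22 × 1.496×10^11 m = 1.230×10^12 m.
Spreading L over a sphere of radius d: S = 3.27×10^27/(4π·1.23×10^12²) = 172.1 W m^-2.
Energy balance: S(1−α)/4 = σT⁴, so 1−α = 4σT⁴/S.
4σT⁴ = 4·5.67×10⁻⁸·(147)⁴ = 105.9 W m^-2.
1−α = 105.9/172.1 = 0.6154, so α = 0.3846.

0.385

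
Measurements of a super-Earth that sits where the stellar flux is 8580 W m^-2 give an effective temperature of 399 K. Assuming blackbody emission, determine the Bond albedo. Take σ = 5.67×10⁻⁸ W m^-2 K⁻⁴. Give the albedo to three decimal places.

Rearranging the radiative balance, α = 1 − 4σT⁴/S.
σT⁴ = 1437 W m^-2, so 4σT⁴ = 5748 W m^-2.
1−α = 5748/8580 = 0.6700, so α = 0.3300.

0.330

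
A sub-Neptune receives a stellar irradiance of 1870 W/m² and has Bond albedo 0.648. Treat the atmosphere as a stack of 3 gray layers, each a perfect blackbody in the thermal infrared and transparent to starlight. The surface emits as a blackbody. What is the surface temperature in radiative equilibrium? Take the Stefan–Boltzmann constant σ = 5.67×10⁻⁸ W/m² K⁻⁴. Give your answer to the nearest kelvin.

328 kelvin

The effective emission temperature is T_e = [S(1−α)/(4σ)]^¼ = 232.1 K.
For an N-layer opaque stack, T_s⁴ = (N+1)T_e⁴, hence T_s = (4)^(1/4)×232.1 K = 328.2 K.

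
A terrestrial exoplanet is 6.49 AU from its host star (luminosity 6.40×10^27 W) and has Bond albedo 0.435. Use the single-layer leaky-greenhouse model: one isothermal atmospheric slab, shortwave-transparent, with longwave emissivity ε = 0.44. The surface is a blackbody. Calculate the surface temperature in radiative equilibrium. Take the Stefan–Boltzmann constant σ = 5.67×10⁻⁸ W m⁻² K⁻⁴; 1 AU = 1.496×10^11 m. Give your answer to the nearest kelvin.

204 K

Orbital distance: d = 6.49 AU = 9.709×10^11 m.
S = L/(4πd²) = 540.3 W m⁻².
The planet radiates to space at T_e = [S(1−α)/(4σ)]^(1/4) = 191.5 K.
For a single slab of emissivity ε, T_s⁴ = 2T_e⁴/(2−ε); thus T_s = 191.5·(1.282)^(1/4) = 203.8 K.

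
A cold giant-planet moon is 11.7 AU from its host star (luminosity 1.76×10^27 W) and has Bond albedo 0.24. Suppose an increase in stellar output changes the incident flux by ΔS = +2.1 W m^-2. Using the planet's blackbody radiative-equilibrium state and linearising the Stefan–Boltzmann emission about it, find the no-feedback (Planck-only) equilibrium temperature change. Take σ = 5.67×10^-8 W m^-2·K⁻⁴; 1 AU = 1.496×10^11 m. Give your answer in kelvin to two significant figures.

Orbital distance: d = 11.7 AU = 1.750×10^12 m.
S = L/(4πd²) = 45.72 W m^-2.
Reference equilibrium: T_e = [S(1−α)/(4σ)]^(1/4) = 111.3 K.
TOA radiative forcing: ΔF = (1−α)ΔS/4 = 0.76·(+2.1)/4 = 0.3990 W m^-2.
The Planck feedback parameter is 4σT_e³ = 0.3123 W m^-2/K.
So ΔT₀ = 0.3990/0.3123 = 1.28 K.

1.3 kelvin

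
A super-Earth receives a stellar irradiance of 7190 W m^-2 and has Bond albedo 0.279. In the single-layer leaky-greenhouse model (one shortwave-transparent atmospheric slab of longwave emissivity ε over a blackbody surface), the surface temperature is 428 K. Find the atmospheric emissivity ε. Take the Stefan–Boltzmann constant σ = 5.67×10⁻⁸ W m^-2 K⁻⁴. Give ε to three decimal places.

TOA balance gives T_e = 388.8 K.
Inverting T_s⁴ = 2T_e⁴/(2−ε): (T_e/T_s)⁴ = 0.6812, so ε = 2(1 − 0.6812) = 0.6377.

0.638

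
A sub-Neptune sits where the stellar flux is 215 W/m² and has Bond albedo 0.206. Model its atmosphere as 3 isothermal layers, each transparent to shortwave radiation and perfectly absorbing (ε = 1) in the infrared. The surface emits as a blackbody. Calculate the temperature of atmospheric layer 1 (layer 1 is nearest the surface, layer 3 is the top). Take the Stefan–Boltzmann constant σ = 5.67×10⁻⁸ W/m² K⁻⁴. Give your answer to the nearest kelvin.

The effective emission temperature is T_e = [S(1−α)/(4σ)]^¼ = 165.6 K.
In the N-layer model, layer k (counted from the surface) has T_k = (N+1−k)^(1/4)·T_e.
With k = 1: T_1 = (3+1−1)^¼·165.6 K = 218.0 K.

218 kelvin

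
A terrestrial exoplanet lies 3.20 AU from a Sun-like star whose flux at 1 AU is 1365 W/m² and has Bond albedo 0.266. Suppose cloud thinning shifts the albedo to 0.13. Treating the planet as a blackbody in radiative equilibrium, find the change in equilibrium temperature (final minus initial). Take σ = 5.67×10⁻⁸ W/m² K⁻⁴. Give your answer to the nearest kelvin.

Irradiance scales as 1/d², so S = 1365 W/m² × (1/3.20)² = 133.3 W/m².
With α = 0.266, T₁ = 144.1 K.
With α = 0.13, T₂ = 150.4 K.
Change: 150.4 − 144.1 = 6.256 K.

6 kelvin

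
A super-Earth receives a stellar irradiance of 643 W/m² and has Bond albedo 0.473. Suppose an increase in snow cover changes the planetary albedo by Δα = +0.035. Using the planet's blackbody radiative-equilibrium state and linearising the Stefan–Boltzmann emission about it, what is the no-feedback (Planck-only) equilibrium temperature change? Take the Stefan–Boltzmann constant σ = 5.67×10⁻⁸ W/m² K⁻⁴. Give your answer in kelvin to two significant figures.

-3.3 kelvin

Unperturbed T_e = [643.0·(1−0.473)/(4σ)]^¼ = 196.6 K.
ΔF = −(S/4)Δα = −(643.0/4)×(+0.035) = -5.626 W/m².
Planck response: λ_P = 4σT_e³ = 4·5.67×10⁻⁸·(196.6)³ = 1.724 W/m²/K.
Hence the no-feedback warming is ΔF/(4σT_e³) = -3.26 K.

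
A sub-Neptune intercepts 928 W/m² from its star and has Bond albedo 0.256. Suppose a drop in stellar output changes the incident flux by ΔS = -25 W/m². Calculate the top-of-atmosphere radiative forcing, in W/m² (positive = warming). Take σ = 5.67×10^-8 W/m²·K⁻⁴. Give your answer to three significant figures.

Only a fraction (1−α) is absorbed and it's spread over 4πR², so ΔF = (1−α)ΔS/4 = -4.650 W/m².

-4.65 W/m²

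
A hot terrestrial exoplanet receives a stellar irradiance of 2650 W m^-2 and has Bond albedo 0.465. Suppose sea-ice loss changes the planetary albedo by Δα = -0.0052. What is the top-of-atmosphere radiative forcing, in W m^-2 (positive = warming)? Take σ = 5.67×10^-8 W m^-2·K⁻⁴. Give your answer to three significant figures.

3.44 W m^-2

The change in absorbed flux is Δ[S(1−α)/4] = −SΔα/4 = 3.445 W m^-2.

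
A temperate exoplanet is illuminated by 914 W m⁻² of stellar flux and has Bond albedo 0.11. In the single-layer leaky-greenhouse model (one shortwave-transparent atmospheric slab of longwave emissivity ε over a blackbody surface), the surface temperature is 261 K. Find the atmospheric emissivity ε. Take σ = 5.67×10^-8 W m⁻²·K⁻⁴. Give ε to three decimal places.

TOA balance gives T_e = 244.7 K.
T_s⁴ = T_e⁴·2/(2−ε) → ε = 2 − 2(T_e/T_s)⁴ = 2 − 2·(244.7/261)⁴ = 0.4542.

0.454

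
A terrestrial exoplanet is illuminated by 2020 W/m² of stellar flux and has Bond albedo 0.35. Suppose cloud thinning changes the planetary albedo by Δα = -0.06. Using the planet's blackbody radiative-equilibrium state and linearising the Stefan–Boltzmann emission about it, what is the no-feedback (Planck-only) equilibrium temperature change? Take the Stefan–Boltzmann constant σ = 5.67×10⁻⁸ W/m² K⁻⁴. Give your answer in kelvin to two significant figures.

6.4 K

The baseline emission temperature is T_e = 275.8 K.
The change in absorbed flux is Δ[S(1−α)/4] = −SΔα/4 = 30.30 W/m².
Linearising σT⁴ gives d(σT⁴)/dT = 4σT_e³ = 4.760 W/m² per K.
So ΔT₀ = 30.30/4.760 = 6.37 K.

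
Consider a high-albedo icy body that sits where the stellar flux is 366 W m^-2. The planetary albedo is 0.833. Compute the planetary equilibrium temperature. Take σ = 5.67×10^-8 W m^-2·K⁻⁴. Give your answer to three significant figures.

128 K

Averaging over the sphere, the absorbed flux is S(1−α)/4 = 15.28 W m^-2.
Set σT⁴ = 15.28 → T = (15.28/σ)^(1/4) = 128.1 K.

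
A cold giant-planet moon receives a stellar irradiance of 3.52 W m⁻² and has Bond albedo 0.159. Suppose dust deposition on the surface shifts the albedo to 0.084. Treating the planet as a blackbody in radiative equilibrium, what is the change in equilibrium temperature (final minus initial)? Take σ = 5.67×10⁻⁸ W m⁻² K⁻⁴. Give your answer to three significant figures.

With α = 0.159, T₁ = 60.11 K.
With α = 0.084, T₂ = 61.40 K.
ΔT = T₂ − T₁ = 1.297 K.

1.30 K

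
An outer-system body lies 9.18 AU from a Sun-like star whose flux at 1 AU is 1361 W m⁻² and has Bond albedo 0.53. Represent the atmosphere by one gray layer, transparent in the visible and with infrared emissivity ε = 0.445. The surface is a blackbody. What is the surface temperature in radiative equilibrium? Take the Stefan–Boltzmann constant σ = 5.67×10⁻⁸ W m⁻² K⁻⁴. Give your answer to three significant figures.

81.0 kelvin

By the inverse-square law, S = 1361/9.18² = 16.15 W m⁻².
The planet radiates to space at T_e = [S(1−α)/(4σ)]^(1/4) = 76.06 K.
Surface balance with a leaky layer gives σT_s⁴ = σT_e⁴·2/(2−ε), so T_s = T_e·[2/(2−0.445)]^(1/4) = 81.00 K.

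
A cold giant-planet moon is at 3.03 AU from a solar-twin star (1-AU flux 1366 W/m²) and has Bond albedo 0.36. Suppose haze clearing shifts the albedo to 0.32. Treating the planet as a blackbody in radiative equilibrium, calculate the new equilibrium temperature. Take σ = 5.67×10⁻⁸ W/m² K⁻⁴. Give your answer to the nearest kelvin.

Irradiance scales as 1/d², so S = 1366 W/m² × (1/3.03)² = 148.8 W/m².
New equilibrium: T₂ = [(1−0.32)·148.8/(4σ)]^(1/4) = 145.3 K.

145 K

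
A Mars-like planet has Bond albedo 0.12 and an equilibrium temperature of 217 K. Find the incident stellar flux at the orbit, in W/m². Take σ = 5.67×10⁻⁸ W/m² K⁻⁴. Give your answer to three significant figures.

571 W/m²

Invert the energy balance for S: S = 4σT⁴/(1−α).
The emitted flux is σT⁴ = 125.7 W/m².
So S = 4×125.7/(1−0.12) = 571.5 W/m².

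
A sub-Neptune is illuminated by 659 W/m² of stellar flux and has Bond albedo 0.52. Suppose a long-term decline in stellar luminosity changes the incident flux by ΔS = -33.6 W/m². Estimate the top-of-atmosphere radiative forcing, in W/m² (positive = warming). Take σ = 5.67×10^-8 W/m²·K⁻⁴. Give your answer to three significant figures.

TOA radiative forcing: ΔF = (1−α)ΔS/4 = 0.48·(-33.6)/4 = -4.032 W/m².

-4.03 W/m²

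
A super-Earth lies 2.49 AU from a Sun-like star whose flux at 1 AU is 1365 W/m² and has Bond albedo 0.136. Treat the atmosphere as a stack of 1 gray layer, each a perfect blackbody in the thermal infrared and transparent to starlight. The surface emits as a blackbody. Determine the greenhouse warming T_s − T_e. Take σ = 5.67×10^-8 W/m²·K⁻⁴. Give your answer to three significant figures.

32.2 K

Flux at the orbit: S = 1365/(2.49)² = 220.2 W/m².
Top-of-atmosphere balance: σT_e⁴ = S(1−α)/4 = 47.55 W/m² → T_e = 170.2 K.
T_s = (N+1)^(1/4)·T_e = 202.4 K.
Warming: T_s − T_e = 32.20 K.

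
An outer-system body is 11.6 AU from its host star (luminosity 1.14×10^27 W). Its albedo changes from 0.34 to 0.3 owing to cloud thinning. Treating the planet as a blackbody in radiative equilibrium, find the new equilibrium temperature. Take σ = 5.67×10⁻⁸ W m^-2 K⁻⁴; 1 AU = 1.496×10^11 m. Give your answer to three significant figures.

d = 11.6 × 1.496×10^11 m = 1.735×10^12 m.
Spreading L over a sphere of radius d: S = 1.14×10^27/(4π·1.74×10^12²) = 30.12 W m^-2.
T₂ = [S(1−α₂)/(4σ)]^(1/4) = [30.12·0.7/(4σ)]^(1/4) = 98.20 K.

98.2 K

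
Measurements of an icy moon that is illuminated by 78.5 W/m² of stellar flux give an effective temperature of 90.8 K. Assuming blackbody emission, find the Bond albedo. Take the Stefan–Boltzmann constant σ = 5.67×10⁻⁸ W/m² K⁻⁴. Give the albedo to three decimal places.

Energy balance: S(1−α)/4 = σT⁴, so 1−α = 4σT⁴/S.
σT⁴ = 3.854 W/m², so 4σT⁴ = 15.42 W/m².
1−α = 15.42/78.50 = 0.1964, so α = 0.8036.

0.804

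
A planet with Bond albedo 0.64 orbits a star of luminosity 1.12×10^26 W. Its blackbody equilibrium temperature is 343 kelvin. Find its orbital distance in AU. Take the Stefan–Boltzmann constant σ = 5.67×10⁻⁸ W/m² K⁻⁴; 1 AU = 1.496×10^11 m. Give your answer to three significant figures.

0.214 AU

Required flux: S = 4σT⁴/(1−α) = 8720 W/m².
S = L/(4πd²) → d = √(L/4πS) = √(1.12×10^26/(4π·8720)) = 3.197×10^10 m = 0.2137 AU.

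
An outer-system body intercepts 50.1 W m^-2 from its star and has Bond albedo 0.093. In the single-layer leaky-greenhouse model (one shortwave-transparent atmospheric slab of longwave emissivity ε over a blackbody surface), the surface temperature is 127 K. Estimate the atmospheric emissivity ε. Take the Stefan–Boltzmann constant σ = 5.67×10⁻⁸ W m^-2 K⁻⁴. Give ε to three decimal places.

0.460

TOA balance gives T_e = 119.0 K.
Since (2−ε)/2 = (T_e/T_s)⁴ = 0.7702, ε = 0.4597.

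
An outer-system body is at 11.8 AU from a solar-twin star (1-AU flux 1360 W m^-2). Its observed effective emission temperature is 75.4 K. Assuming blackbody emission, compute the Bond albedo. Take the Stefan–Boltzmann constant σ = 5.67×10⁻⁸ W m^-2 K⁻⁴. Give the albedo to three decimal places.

0.249

Flux at the orbit: S = 1360/(11.8)² = 9.767 W m^-2.
Rearranging the radiative balance, α = 1 − 4σT⁴/S.
4σT⁴ = 4·5.67×10⁻⁸·(75.4)⁴ = 7.330 W m^-2.
1−α = 7.330/9.767 = 0.7505, so α = 0.2495.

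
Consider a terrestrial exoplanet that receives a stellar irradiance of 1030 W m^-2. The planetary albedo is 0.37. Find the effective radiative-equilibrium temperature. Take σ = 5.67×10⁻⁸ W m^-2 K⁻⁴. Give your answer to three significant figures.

231 K

The planet absorbs (1−α)S over its disc πR² and re-emits over 4πR², so the mean absorbed flux is (1−0.37)·1030/4 = 162.2 W m^-2.
Balancing against σT⁴: T = (162.2/5.67×10⁻⁸)^(1/4) = 231.3 K.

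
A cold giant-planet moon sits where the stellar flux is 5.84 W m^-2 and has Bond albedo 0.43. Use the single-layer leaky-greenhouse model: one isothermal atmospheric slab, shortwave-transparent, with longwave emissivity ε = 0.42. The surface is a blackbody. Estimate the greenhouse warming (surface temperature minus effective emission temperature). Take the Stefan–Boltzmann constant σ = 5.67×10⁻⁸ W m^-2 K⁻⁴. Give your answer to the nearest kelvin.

The planet radiates to space at T_e = [S(1−α)/(4σ)]^(1/4) = 61.90 K.
The surface balance (absorbed SW + ε·downward IR = σT_s⁴) with T_a⁴ = T_s⁴/2 reduces to T_s = T_e·[2/(2−ε)]^¼ = 65.65 K.
Greenhouse warming: T_s − T_e = 3.757 K.

4 K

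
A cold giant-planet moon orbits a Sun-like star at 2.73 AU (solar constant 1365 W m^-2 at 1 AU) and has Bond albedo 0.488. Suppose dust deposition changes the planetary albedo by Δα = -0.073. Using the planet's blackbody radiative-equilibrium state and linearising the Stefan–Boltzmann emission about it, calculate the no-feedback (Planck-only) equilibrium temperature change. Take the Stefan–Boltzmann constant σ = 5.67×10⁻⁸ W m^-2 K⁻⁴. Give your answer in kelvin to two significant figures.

Flux at the orbit: S = 1365/(2.73)² = 183.2 W m^-2.
Unperturbed T_e = [183.2·(1−0.488)/(4σ)]^¼ = 142.6 K.
TOA radiative forcing: ΔF = −S·Δα/4 = −183.2·(-0.073)/4 = 3.342 W m^-2.
Linearising σT⁴ gives d(σT⁴)/dT = 4σT_e³ = 0.6576 W m^-2 per K.
Hence the no-feedback warming is ΔF/(4σT_e³) = 5.08 K.

5.1 kelvin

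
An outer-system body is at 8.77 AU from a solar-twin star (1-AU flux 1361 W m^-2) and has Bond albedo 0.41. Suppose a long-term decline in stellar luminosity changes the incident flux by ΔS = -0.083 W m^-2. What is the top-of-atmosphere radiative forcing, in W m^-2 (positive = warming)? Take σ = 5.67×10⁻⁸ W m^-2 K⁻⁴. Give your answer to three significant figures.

-0.0122 W m^-2

Irradiance scales as 1/d², so S = 1361 W m^-2 × (1/8.77)² = 17.70 W m^-2.
TOA radiative forcing: ΔF = (1−α)ΔS/4 = 0.59·(-0.083)/4 = -0.01224 W m^-2.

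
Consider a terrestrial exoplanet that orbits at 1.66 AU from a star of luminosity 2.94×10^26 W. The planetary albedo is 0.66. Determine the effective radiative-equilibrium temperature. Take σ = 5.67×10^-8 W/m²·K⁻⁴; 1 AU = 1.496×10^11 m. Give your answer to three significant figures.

d = 1.66 × 1.496×10^11 m = 2.483×10^11 m.
Flux at the orbit: S = L/(4πd²) = 2.94×10^26/(4π·(2.48×10^11)²) = 379.4 W/m².
Absorbed flux (global mean): S(1−α)/4 = 379.4·0.34/4 = 32.25 W/m².
In equilibrium σT⁴ equals this, so T = 154.4 K.

154 kelvin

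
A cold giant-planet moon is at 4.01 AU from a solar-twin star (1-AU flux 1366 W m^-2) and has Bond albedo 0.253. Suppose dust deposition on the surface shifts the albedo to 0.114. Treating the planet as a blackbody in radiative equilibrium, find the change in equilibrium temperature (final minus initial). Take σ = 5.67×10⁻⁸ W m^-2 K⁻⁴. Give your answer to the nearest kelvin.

6 kelvin

By the inverse-square law, S = 1366/4.01² = 84.95 W m^-2.
With α = 0.253, T₁ = 129.3 K.
With α = 0.114, T₂ = 135.0 K.
Change: 135.0 − 129.3 = 5.637 K.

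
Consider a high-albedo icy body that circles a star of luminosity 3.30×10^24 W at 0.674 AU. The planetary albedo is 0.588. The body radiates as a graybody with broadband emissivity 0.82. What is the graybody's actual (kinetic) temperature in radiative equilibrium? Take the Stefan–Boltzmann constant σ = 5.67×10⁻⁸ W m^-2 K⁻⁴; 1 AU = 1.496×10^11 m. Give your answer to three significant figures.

Orbital distance: d = 0.674 AU = 1.008×10^11 m.
Flux at the orbit: S = L/(4πd²) = 3.30×10^24/(4π·(1.01×10^11)²) = 25.83 W m^-2.
Averaging over the sphere, the absorbed flux is S(1−α)/4 = 2.660 W m^-2.
Equating to εσT⁴ with ε = 0.82: T = (2.660/0.82σ)^(1/4) = 86.97 K.

87.0 K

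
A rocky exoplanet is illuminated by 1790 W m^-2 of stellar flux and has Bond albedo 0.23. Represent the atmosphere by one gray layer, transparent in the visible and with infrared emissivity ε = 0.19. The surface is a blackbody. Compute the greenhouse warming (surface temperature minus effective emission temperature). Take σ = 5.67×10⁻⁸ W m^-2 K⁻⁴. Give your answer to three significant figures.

Effective emission temperature (TOA balance): σT_e⁴ = S(1−α)/4 = 344.6 W m^-2 → T_e = 279.2 K.
For a single slab of emissivity ε, T_s⁴ = 2T_e⁴/(2−ε); thus T_s = 279.2·(1.105)^(1/4) = 286.3 K.
T_s − T_e = 286.3 − 279.2 = 7.055 K.

7.06 K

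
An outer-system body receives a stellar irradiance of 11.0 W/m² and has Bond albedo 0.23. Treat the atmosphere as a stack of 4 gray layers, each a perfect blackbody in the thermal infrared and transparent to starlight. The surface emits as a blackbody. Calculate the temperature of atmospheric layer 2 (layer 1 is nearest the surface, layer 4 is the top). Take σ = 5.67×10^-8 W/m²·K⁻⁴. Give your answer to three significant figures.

103 kelvin

The effective emission temperature is T_e = [S(1−α)/(4σ)]^¼ = 78.17 K.
The net upward flux σT_e⁴ is constant between every pair of levels, so T_k⁴ = (N+1−k)T_e⁴.
T_2 = (3)^(1/4)·78.17 = 102.9 K.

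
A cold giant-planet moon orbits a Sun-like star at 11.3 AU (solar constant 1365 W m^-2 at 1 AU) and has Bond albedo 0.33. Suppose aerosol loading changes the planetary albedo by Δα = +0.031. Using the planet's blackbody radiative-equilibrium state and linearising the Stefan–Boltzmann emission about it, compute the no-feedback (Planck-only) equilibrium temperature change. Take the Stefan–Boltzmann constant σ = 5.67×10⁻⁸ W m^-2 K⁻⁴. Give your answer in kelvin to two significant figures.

-0.87 kelvin

By the inverse-square law, S = 1365/11.3² = 10.69 W m^-2.
Unperturbed T_e = [10.69·(1−0.33)/(4σ)]^¼ = 74.96 K.
TOA radiative forcing: ΔF = −S·Δα/4 = −10.69·(+0.031)/4 = -0.08285 W m^-2.
The Planck feedback parameter is 4σT_e³ = 0.09554 W m^-2/K.
So ΔT₀ = -0.08285/0.09554 = -0.867 K.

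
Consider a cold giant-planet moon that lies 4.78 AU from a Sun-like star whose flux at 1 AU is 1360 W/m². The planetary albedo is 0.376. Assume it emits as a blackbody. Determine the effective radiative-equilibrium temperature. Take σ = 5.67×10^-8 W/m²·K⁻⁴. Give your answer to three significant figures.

113 K

Irradiance scales as 1/d², so S = 1360 W/m² × (1/4.78)² = 59.52 W/m².
Averaging over the sphere, the absorbed flux is S(1−α)/4 = 9.286 W/m².
Balancing against σT⁴: T = (9.286/5.67×10⁻⁸)^(1/4) = 113.1 K.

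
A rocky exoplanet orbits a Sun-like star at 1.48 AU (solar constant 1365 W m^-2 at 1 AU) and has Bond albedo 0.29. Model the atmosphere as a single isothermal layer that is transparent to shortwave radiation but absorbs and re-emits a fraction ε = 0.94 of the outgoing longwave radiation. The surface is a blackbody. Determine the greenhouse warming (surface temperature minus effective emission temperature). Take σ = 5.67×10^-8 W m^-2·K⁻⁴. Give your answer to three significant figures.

36.1 kelvin

Flux at the orbit: S = 1365/(1.48)² = 623.2 W m^-2.
Effective emission temperature (TOA balance): σT_e⁴ = S(1−α)/4 = 110.6 W m^-2 → T_e = 210.2 K.
For a single slab of emissivity ε, T_s⁴ = 2T_e⁴/(2−ε); thus T_s = 210.2·(1.887)^(1/4) = 246.3 K.
The atmosphere warms the surface by 36.15 K.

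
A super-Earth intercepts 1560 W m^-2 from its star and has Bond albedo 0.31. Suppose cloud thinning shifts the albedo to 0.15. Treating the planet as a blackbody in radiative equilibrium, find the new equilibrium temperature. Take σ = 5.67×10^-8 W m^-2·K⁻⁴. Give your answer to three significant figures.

With the new albedo, S(1−α₂)/4 = 331.5 W m^-2, so T₂ = 276.5 K.

277 kelvin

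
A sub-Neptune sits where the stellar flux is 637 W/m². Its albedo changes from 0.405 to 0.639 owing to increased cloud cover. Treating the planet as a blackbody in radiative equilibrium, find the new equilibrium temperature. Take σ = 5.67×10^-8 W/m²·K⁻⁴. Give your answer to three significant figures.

178 K

New equilibrium: T₂ = [(1−0.639)·637.0/(4σ)]^(1/4) = 178.4 K.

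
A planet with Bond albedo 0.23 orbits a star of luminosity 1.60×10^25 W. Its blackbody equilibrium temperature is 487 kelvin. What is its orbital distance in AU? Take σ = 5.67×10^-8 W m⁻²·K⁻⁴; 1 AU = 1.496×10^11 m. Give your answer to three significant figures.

0.0586 AU

Required flux: S = 4σT⁴/(1−α) = 16570 W m⁻².
S = L/(4πd²) → d = √(L/4πS) = √(1.60×10^25/(4π·16570)) = 8.766×10^9 m = 0.05860 AU.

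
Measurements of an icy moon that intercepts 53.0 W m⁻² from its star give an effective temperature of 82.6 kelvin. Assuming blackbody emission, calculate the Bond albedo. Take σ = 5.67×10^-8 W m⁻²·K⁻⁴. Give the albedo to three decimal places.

0.801

From σT⁴ = S(1−α)/4 we invert for α: 1−α = 4σT⁴/S.
4σT⁴ = 4·5.67×10⁻⁸·(82.6)⁴ = 10.56 W m⁻².
Hence α = 1 − 10.56/53.00 = 0.8008.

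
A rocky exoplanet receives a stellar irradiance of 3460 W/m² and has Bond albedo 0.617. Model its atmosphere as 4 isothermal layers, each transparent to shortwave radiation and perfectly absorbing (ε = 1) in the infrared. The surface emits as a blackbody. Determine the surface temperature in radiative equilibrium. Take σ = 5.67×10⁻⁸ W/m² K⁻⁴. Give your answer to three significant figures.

OLR = S(1−α)/4 = 331.3 W/m²; the top layer radiates at T_e = 276.5 K.
With N = 4 opaque layers, T_s = (N+1)^(1/4)·T_e = 5^(1/4)·276.5 = 413.4 K.

413 kelvin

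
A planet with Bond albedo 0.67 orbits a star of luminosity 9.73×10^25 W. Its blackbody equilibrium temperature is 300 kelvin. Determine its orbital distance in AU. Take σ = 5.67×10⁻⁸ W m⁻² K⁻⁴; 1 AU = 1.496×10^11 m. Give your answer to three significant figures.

0.249 AU

Required flux: S = 4σT⁴/(1−α) = 5567 W m⁻².
S = L/(4πd²) → d = √(L/4πS) = √(9.73×10^25/(4π·5567)) = 3.729×10^10 m = 0.2493 AU.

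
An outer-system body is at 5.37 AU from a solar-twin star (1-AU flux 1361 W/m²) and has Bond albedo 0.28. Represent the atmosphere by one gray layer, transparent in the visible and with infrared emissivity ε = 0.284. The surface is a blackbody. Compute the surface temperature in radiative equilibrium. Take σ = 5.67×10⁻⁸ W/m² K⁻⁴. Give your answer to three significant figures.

By the inverse-square law, S = 1361/5.37² = 47.20 W/m².
The planet radiates to space at T_e = [S(1−α)/(4σ)]^(1/4) = 110.6 K.
The surface balance (absorbed SW + ε·downward IR = σT_s⁴) with T_a⁴ = T_s⁴/2 reduces to T_s = T_e·[2/(2−ε)]^¼ = 115.0 K.

115 kelvin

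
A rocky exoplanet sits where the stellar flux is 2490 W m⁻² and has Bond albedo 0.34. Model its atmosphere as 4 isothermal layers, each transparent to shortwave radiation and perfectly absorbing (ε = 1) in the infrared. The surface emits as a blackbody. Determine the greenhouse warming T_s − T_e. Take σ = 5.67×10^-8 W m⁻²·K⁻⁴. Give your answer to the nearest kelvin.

OLR = S(1−α)/4 = 410.8 W m⁻²; the top layer radiates at T_e = 291.8 K.
T_s = (N+1)^(1/4)·T_e = 436.3 K.
So the greenhouse effect raises the surface by 436.3 − 291.8 = 144.5 K.

145 kelvin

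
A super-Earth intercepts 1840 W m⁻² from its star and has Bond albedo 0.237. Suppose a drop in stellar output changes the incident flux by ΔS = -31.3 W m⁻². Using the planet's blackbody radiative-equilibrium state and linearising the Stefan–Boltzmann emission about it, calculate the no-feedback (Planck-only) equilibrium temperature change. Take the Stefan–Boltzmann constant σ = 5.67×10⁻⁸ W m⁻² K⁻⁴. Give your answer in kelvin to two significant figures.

-1.2 K

Unperturbed T_e = [1840·(1−0.237)/(4σ)]^¼ = 280.5 K.
ΔF = Δ[S(1−α)]/4 = (1−0.237)·-31.3/4 = -5.970 W m⁻².
Linearising σT⁴ gives d(σT⁴)/dT = 4σT_e³ = 5.005 W m⁻² per K.
ΔT₀ = ΔF/λ_P = -5.970/5.005 = -1.19 K.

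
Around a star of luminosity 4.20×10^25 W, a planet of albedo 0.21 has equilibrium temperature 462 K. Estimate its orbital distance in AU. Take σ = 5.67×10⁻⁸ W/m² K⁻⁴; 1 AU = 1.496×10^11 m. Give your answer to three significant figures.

0.107 AU

Required flux: S = 4σT⁴/(1−α) = 13080 W/m².
From L = 4πd²S, d = √(4.20×10^25/(4π·13080)) = 1.599×10^10 m = 0.1069 AU.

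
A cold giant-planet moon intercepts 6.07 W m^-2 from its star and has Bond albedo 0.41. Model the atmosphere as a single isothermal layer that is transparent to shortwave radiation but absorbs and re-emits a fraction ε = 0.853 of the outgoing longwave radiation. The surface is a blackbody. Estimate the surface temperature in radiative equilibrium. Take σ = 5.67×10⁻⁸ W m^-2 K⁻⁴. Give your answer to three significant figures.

72.4 K

Effective emission temperature (TOA balance): σT_e⁴ = S(1−α)/4 = 0.8953 W m^-2 → T_e = 63.04 K.
Surface balance with a leaky layer gives σT_s⁴ = σT_e⁴·2/(2−ε), so T_s = T_e·[2/(2−0.853)]^(1/4) = 72.44 K.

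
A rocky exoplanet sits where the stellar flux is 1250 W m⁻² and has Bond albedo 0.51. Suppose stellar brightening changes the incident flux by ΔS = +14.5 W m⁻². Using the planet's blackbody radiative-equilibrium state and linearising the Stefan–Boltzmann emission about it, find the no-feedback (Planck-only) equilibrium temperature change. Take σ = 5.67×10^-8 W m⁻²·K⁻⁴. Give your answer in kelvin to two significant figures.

0.66 kelvin

Unperturbed T_e = [1250·(1−0.51)/(4σ)]^¼ = 228.0 K.
ΔF = Δ[S(1−α)]/4 = (1−0.51)·+14.5/4 = 1.776 W m⁻².
Linearising σT⁴ gives d(σT⁴)/dT = 4σT_e³ = 2.687 W m⁻² per K.
ΔT₀ = ΔF/λ_P = 1.776/2.687 = 0.661 K.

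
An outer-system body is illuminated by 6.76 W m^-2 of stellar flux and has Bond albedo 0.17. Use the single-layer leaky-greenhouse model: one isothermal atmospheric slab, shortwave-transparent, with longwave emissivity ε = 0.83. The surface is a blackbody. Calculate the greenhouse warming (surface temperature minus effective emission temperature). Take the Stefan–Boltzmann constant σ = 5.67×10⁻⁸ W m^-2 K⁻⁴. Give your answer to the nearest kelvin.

10 kelvin

The planet radiates to space at T_e = [S(1−α)/(4σ)]^(1/4) = 70.53 K.
For a single slab of emissivity ε, T_s⁴ = 2T_e⁴/(2−ε); thus T_s = 70.53·(1.709)^(1/4) = 80.64 K.
Greenhouse warming: T_s − T_e = 10.12 K.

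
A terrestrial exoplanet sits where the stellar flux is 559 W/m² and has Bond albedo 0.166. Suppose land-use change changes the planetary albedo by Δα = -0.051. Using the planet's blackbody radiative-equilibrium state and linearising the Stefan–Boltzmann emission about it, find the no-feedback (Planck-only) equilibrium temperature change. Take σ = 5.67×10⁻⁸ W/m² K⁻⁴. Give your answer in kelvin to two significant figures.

Unperturbed T_e = [559.0·(1−0.166)/(4σ)]^¼ = 212.9 K.
TOA radiative forcing: ΔF = −S·Δα/4 = −559.0·(-0.051)/4 = 7.127 W/m².
Linearising σT⁴ gives d(σT⁴)/dT = 4σT_e³ = 2.189 W/m² per K.
So ΔT₀ = 7.127/2.189 = 3.26 K.

3.3 kelvin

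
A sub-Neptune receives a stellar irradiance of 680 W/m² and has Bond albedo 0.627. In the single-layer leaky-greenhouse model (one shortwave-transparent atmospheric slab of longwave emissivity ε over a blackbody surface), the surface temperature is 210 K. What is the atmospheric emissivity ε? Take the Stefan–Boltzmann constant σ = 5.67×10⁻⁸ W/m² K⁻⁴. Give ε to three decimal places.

0.850

Effective temperature: T_e = [S(1−α)/(4σ)]^(1/4) = 182.9 K.
Since (2−ε)/2 = (T_e/T_s)⁴ = 0.5750, ε = 0.8499.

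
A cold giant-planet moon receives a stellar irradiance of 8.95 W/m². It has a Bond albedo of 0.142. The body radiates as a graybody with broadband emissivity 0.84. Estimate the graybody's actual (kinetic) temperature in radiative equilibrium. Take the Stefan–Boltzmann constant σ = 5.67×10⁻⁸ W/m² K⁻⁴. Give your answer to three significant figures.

79.7 K

Absorbed flux (global mean): S(1−α)/4 = 8.950·0.858/4 = 1.920 W/m².
Equating to εσT⁴ with ε = 0.84: T = (1.920/0.84σ)^(1/4) = 79.68 K.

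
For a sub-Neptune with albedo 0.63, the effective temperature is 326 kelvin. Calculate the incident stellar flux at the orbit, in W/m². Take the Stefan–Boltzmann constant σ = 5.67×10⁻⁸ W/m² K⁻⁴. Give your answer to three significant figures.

From S(1−α)/4 = σT⁴: S = 4σT⁴/(1−α).
The emitted flux is σT⁴ = 640.4 W/m².
S = 4·640.4/0.37 = 6923 W/m².

6920 W/m²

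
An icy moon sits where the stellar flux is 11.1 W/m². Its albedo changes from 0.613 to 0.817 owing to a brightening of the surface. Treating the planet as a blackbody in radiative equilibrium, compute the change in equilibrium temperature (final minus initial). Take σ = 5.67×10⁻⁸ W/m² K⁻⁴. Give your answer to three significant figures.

-11.3 K

With α = 0.613, T₁ = 65.97 K.
Final:   T₂ = [S(1−0.817)/(4σ)]^(1/4) = 54.71 K.
Change: 54.71 − 65.97 = -11.26 K.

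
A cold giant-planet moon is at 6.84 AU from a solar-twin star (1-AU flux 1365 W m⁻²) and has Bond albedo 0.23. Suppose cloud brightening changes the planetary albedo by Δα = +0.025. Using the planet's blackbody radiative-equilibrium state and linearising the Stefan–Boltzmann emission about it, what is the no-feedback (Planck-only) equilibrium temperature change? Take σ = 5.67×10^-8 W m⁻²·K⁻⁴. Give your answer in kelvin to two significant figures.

Flux at the orbit: S = 1365/(6.84)² = 29.18 W m⁻².
The baseline emission temperature is T_e = 99.76 K.
ΔF = −(S/4)Δα = −(29.18/4)×(+0.025) = -0.1823 W m⁻².
Planck response: λ_P = 4σT_e³ = 4·5.67×10⁻⁸·(99.76)³ = 0.2252 W m⁻²/K.
ΔT₀ = ΔF/λ_P = -0.1823/0.2252 = -0.810 K.

-0.81 kelvin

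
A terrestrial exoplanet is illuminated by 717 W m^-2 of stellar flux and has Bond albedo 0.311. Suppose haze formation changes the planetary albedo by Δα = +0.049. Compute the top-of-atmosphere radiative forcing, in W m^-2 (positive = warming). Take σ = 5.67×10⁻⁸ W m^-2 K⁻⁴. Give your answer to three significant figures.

-8.78 W m^-2

TOA radiative forcing: ΔF = −S·Δα/4 = −717.0·(+0.049)/4 = -8.783 W m^-2.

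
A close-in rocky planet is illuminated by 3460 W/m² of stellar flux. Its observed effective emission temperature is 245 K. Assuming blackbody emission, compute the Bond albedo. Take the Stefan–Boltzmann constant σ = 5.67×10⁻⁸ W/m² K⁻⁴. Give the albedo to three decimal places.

0.764

Energy balance: S(1−α)/4 = σT⁴, so 1−α = 4σT⁴/S.
σT⁴ = 204.3 W/m², so 4σT⁴ = 817.2 W/m².
Hence α = 1 − 817.2/3460 = 0.7638.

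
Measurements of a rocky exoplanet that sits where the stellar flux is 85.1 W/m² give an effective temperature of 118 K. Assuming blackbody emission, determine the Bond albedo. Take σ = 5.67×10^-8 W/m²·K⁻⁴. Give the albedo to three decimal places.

0.483

Rearranging the radiative balance, α = 1 − 4σT⁴/S.
σT⁴ = 10.99 W/m², so 4σT⁴ = 43.97 W/m².
1−α = 43.97/85.10 = 0.5167, so α = 0.4833.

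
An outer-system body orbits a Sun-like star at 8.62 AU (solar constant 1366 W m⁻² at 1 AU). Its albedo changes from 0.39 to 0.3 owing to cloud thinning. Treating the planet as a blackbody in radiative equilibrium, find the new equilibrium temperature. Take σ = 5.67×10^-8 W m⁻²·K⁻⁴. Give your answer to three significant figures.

Irradiance scales as 1/d², so S = 1366 W m⁻² × (1/8.62)² = 18.38 W m⁻².
New equilibrium: T₂ = [(1−0.3)·18.38/(4σ)]^(1/4) = 86.79 K.

86.8 K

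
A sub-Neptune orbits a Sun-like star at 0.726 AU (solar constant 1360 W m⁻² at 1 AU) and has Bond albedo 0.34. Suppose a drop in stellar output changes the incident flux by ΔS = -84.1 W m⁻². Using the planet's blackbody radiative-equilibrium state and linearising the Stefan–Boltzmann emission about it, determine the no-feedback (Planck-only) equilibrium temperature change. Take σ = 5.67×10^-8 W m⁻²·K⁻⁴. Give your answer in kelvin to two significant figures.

-2.4 K

Irradiance scales as 1/d², so S = 1360 W m⁻² × (1/0.726)² = 2580 W m⁻².
Unperturbed T_e = [2580·(1−0.34)/(4σ)]^¼ = 294.4 K.
TOA radiative forcing: ΔF = (1−α)ΔS/4 = 0.66·(-84.1)/4 = -13.88 W m⁻².
Linearising σT⁴ gives d(σT⁴)/dT = 4σT_e³ = 5.785 W m⁻² per K.
ΔT₀ = ΔF/λ_P = -13.88/5.785 = -2.40 K.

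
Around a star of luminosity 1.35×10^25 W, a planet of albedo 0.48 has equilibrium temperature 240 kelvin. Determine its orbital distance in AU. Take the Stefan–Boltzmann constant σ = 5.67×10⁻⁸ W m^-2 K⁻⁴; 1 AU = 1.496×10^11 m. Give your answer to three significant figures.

Required flux: S = 4σT⁴/(1−α) = 1447 W m^-2.
S = L/(4πd²) → d = √(L/4πS) = √(1.35×10^25/(4π·1447)) = 2.725×10^10 m = 0.1821 AU.

0.182 AU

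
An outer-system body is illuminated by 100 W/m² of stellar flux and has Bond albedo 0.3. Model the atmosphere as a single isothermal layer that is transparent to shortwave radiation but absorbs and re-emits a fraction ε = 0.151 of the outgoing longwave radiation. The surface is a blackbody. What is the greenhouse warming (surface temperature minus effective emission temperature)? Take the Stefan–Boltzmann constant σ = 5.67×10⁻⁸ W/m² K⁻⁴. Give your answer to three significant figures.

At the top of the atmosphere, σT_e⁴ = S(1−α)/4 = 17.50 W/m², giving T_e = 132.5 K.
Surface balance with a leaky layer gives σT_s⁴ = σT_e⁴·2/(2−ε), so T_s = T_e·[2/(2−0.151)]^(1/4) = 135.2 K.
Greenhouse warming: T_s − T_e = 2.627 K.

2.63 kelvin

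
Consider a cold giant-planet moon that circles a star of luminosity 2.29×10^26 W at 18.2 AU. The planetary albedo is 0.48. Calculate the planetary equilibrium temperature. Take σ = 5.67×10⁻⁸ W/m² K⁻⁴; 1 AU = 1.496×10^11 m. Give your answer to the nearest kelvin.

49 K

d = 18.2 × 1.496×10^11 m = 2.723×10^12 m.
Flux at the orbit: S = L/(4πd²) = 2.29×10^26/(4π·(2.72×10^12)²) = 2.458 W/m².
Absorbed flux (global mean): S(1−α)/4 = 2.458·0.52/4 = 0.3196 W/m².
Set σT⁴ = 0.3196 → T = (0.3196/σ)^(1/4) = 48.72 K.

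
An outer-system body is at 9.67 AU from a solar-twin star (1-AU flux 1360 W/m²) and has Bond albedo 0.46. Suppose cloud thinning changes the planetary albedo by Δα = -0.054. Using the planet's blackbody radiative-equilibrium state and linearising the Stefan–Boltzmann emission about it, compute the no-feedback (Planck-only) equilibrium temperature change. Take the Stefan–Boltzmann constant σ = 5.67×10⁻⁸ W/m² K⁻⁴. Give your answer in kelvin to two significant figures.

Irradiance scales as 1/d², so S = 1360 W/m² × (1/9.67)² = 14.54 W/m².
The baseline emission temperature is T_e = 76.71 K.
ΔF = −(S/4)Δα = −(14.54/4)×(-0.054) = 0.1963 W/m².
Planck response: λ_P = 4σT_e³ = 4·5.67×10⁻⁸·(76.71)³ = 0.1024 W/m²/K.
So ΔT₀ = 0.1963/0.1024 = 1.92 K.

1.9 K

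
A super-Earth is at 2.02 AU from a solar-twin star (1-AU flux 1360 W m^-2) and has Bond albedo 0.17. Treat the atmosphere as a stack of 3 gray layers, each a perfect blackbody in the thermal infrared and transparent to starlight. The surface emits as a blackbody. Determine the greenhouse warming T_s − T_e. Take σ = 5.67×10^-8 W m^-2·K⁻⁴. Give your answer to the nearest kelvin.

77 kelvin

Irradiance scales as 1/d², so S = 1360 W m^-2 × (1/2.02)² = 333.3 W m^-2.
Top-of-atmosphere balance: σT_e⁴ = S(1−α)/4 = 69.16 W m^-2 → T_e = 186.9 K.
T_s = (N+1)^(1/4)·T_e = 264.3 K.
So the greenhouse effect raises the surface by 264.3 − 186.9 = 77.41 K.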